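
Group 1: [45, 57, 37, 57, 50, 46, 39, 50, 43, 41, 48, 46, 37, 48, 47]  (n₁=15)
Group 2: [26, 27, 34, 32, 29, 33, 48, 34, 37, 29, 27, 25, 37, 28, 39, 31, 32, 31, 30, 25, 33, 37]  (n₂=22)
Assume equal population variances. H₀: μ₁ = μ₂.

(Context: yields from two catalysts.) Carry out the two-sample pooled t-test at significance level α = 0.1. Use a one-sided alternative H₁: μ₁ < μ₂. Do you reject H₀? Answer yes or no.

x̄₁=46.067, s₁=6.147, n₁=15
x̄₂=32.000, s₂=5.407, n₂=22
s_p² = [14·6.147² + 21·5.407²]/35 = 32.6552
SE = √(s_p²·(1/15+1/22)) = 1.9135
t = (46.067−32.000)/1.9135 = 7.3514
df = 35
p-value (one-sided, H₁ less) = 1.00000
At α=0.1: p ≥ α → fail to reject H₀

reject H₀: no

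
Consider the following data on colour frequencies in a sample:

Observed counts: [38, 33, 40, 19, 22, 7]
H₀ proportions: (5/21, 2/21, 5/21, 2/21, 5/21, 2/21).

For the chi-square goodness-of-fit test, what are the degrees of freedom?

df = k − 1 = 6 − 1 = 5

degrees of freedom = 5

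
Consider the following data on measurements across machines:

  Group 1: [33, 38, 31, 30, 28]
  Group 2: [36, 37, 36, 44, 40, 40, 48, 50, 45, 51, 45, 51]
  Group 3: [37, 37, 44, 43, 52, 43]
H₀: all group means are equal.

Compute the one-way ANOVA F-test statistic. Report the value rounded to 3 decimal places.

Group means [32.00, 43.58, 42.67], grand mean 40.826
SSB = Σnᵢ(x̄ᵢ−x̄)² = 501.054; SSW = ΣΣ(x−x̄ᵢ)² = 570.250
MSB = 501.054/2 = 250.5272; MSW = 570.250/20 = 28.5125
F = MSB/MSW = 8.7866
df = (2, 20)

test statistic = 8.787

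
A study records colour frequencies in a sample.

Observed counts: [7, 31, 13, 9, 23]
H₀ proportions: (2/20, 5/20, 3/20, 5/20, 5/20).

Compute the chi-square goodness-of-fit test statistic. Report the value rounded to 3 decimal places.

test statistic = 12.189

n = 83; E_i = n·p_i = [8.30, 20.75, 12.45, 20.75, 20.75]
χ² = (7−8.30)²/8.30 + (31−20.75)²/20.75 + (13−12.45)²/12.45 + (9−20.75)²/20.75 + (23−20.75)²/20.75 = 12.1888
df = 4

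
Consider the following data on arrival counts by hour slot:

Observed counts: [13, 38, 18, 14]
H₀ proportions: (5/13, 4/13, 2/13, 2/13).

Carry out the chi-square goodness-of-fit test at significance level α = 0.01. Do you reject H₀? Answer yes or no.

reject H₀: yes

n = 83; E_i = n·p_i = [31.92, 25.54, 12.77, 12.77]
χ² = (13−31.92)²/31.92 + (38−25.54)²/25.54 + (18−12.77)²/12.77 + (14−12.77)²/12.77 = 19.5590
df = 3
p-value (upper-tail) = 0.00021
At α=0.01: p < α → reject H₀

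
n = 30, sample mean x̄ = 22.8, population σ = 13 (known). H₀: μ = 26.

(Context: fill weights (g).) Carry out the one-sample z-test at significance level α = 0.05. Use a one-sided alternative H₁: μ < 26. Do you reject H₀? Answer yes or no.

reject H₀: no

SE = σ/√n = 13/√30 = 2.3735
z = (x̄−μ₀)/SE = (22.8−26)/2.3735 = -1.3482
p-value (one-sided, H₁ less) = 0.08879
At α=0.05: p ≥ α → fail to reject H₀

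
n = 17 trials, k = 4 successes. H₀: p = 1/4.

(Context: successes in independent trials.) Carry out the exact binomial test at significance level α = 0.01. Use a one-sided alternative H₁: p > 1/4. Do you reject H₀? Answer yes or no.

reject H₀: no

Exact binomial: n=17, k=4, p₀=1/4=0.2500
P(X≥4) from Σ C(n,i)·p₀^i·(1−p₀)^(n−i)
p-value (one-sided, H₁ greater) = 0.64698
At α=0.01: p ≥ α → fail to reject H₀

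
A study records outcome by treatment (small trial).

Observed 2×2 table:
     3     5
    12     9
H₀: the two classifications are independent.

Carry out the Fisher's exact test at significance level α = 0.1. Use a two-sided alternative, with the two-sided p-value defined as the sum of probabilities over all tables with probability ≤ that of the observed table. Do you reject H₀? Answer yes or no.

Margins: r₁=8, r₂=21, c₁=15, c₂=14, n=29
p_obs = C(8,3)·C(21,12)/C(29,15); sum pmf over tables with pmf ≤ p_obs
p-value (two-sided) = 0.42699
At α=0.1: p ≥ α → fail to reject H₀

reject H₀: no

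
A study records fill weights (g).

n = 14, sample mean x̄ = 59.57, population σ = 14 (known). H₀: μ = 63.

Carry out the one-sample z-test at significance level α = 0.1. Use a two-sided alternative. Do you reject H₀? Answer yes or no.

reject H₀: no

SE = σ/√n = 14/√14 = 3.7417
z = (x̄−μ₀)/SE = (59.57−63)/3.7417 = -0.9167
p-value (two-sided) = 0.35930
At α=0.1: p ≥ α → fail to reject H₀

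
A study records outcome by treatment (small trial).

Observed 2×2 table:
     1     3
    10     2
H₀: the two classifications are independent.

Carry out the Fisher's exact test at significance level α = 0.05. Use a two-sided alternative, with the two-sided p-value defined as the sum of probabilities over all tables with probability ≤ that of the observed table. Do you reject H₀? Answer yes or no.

Margins: r₁=4, r₂=12, c₁=11, c₂=5, n=16
p_obs = C(4,1)·C(12,10)/C(16,11); sum pmf over tables with pmf ≤ p_obs
p-value (two-sided) = 0.06319
At α=0.05: p ≥ α → fail to reject H₀

reject H₀: no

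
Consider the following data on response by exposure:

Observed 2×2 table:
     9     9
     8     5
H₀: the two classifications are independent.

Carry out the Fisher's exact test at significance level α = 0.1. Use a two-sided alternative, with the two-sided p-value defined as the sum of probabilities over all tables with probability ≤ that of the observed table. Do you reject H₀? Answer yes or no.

Margins: r₁=18, r₂=13, c₁=17, c₂=14, n=31
p_obs = C(18,9)·C(13,8)/C(31,17); sum pmf over tables with pmf ≤ p_obs
p-value (two-sided) = 0.71684
At α=0.1: p ≥ α → fail to reject H₀

reject H₀: no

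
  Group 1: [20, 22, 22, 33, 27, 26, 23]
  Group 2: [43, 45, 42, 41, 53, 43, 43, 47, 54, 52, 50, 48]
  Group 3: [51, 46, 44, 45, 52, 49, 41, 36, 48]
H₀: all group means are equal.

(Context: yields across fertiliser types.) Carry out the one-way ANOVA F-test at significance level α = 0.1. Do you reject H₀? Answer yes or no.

Group means [24.71, 46.75, 45.78], grand mean 40.929
SSB = Σnᵢ(x̄ᵢ−x̄)² = 2458.623; SSW = ΣΣ(x−x̄ᵢ)² = 551.234
MSB = 2458.623/2 = 1229.3115; MSW = 551.234/25 = 22.0494
F = MSB/MSW = 55.7527
df = (2, 25)
p-value (upper-tail) = 0.00000
At α=0.1: p < α → reject H₀

reject H₀: yes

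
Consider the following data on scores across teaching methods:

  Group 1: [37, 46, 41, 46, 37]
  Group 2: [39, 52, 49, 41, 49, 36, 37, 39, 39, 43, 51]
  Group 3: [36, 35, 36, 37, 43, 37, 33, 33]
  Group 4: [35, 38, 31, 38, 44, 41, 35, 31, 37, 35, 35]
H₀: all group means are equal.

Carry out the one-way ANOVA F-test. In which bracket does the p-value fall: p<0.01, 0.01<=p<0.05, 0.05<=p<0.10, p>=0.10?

Group means [41.40, 43.18, 36.25, 36.36], grand mean 39.200
SSB = Σnᵢ(x̄ᵢ−x̄)² = 356.718; SSW = ΣΣ(x−x̄ᵢ)² = 654.882
MSB = 356.718/3 = 118.9061; MSW = 654.882/31 = 21.1252
F = MSB/MSW = 5.6286
df = (3, 31)
p-value (upper-tail) = 0.00336
→ bracket: p<0.01

p-value bracket: p<0.01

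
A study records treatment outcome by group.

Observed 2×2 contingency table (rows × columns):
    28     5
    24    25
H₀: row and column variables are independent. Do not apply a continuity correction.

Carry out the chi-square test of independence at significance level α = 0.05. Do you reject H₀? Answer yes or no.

Row totals [33, 49], col totals [52, 30], n=82
χ² = (28−20.93)²/20.93 + (5−12.07)²/12.07 + (24−31.07)²/31.07 + (25−17.93)²/17.93 = 10.9354
df = 1
p-value (upper-tail) = 0.00094
At α=0.05: p < α → reject H₀

reject H₀: yes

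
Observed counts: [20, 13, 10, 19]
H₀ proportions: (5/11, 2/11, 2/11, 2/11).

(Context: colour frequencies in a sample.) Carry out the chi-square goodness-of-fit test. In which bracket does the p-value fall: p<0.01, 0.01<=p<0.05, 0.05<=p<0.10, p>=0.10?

p-value bracket: 0.01<=p<0.05

n = 62; E_i = n·p_i = [28.18, 11.27, 11.27, 11.27]
χ² = (20−28.18)²/28.18 + (13−11.27)²/11.27 + (10−11.27)²/11.27 + (19−11.27)²/11.27 = 8.0806
df = 3
p-value (upper-tail) = 0.04437
→ bracket: 0.01<=p<0.05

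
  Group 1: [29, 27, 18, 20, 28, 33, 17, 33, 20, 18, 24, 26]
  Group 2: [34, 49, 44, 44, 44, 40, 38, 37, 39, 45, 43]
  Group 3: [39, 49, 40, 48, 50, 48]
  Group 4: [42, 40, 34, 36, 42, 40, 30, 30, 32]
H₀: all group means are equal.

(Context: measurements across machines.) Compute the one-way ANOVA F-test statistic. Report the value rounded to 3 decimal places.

Group means [24.42, 41.55, 45.67, 36.22], grand mean 35.526
SSB = Σnᵢ(x̄ᵢ−x̄)² = 2500.941; SSW = ΣΣ(x−x̄ᵢ)² = 866.533
MSB = 2500.941/3 = 833.6470; MSW = 866.533/34 = 25.4863
F = MSB/MSW = 32.7097
df = (3, 34)

test statistic = 32.710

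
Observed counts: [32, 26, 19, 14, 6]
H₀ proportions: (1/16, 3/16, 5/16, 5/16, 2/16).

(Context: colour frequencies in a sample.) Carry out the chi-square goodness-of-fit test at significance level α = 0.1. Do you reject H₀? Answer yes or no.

n = 97; E_i = n·p_i = [6.06, 18.19, 30.31, 30.31, 12.12]
χ² = (32−6.06)²/6.06 + (26−18.19)²/18.19 + (19−30.31)²/30.31 + (14−30.31)²/30.31 + (6−12.12)²/12.12 = 130.4199
df = 4
p-value (upper-tail) = 0.00000
At α=0.1: p < α → reject H₀

reject H₀: yes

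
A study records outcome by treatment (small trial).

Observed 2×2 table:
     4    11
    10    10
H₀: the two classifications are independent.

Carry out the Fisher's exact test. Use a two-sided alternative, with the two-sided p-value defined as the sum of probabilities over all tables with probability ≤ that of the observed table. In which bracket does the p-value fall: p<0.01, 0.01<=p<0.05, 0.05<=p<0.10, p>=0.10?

p-value bracket: p>=0.10

Margins: r₁=15, r₂=20, c₁=14, c₂=21, n=35
p_obs = C(15,4)·C(20,10)/C(35,14); sum pmf over tables with pmf ≤ p_obs
p-value (two-sided) = 0.29580
→ bracket: p>=0.10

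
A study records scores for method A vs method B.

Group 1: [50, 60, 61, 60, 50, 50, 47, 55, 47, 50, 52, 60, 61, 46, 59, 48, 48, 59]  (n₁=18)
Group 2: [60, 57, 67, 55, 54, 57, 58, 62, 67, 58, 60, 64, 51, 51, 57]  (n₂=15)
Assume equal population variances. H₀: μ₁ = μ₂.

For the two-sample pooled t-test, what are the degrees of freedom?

degrees of freedom = 31

df = n₁ + n₂ − 2 = 18 + 15 − 2 = 31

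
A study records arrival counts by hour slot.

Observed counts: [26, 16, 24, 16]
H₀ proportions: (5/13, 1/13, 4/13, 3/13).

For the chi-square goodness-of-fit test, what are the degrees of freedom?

df = k − 1 = 4 − 1 = 3

degrees of freedom = 3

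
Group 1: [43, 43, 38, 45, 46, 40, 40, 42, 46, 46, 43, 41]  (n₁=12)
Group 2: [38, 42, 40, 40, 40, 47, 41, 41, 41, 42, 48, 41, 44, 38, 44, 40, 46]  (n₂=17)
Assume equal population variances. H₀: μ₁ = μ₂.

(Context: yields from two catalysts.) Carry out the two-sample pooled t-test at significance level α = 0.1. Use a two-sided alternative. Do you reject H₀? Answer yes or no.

x̄₁=42.750, s₁=2.667, n₁=12
x̄₂=41.941, s₂=2.926, n₂=17
s_p² = [11·2.667² + 16·2.926²]/27 = 7.9700
SE = √(s_p²·(1/12+1/17)) = 1.0644
t = (42.750−41.941)/1.0644 = 0.7599
df = 27
p-value (two-sided) = 0.45392
At α=0.1: p ≥ α → fail to reject H₀

reject H₀: no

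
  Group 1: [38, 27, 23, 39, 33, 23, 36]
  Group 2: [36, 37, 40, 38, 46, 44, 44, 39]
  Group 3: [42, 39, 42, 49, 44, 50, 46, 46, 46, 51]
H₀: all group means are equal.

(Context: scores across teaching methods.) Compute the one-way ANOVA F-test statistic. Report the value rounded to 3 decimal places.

Group means [31.29, 40.50, 45.50], grand mean 39.920
SSB = Σnᵢ(x̄ᵢ−x̄)² = 835.911; SSW = ΣΣ(x−x̄ᵢ)² = 513.929
MSB = 835.911/2 = 417.9557; MSW = 513.929/22 = 23.3604
F = MSB/MSW = 17.8916
df = (2, 22)

test statistic = 17.892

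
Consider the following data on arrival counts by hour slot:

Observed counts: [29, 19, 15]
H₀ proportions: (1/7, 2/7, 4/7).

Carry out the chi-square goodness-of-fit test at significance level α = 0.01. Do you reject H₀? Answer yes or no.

reject H₀: yes

n = 63; E_i = n·p_i = [9.00, 18.00, 36.00]
χ² = (29−9.00)²/9.00 + (19−18.00)²/18.00 + (15−36.00)²/36.00 = 56.7500
df = 2
p-value (upper-tail) = 0.00000
At α=0.01: p < α → reject H₀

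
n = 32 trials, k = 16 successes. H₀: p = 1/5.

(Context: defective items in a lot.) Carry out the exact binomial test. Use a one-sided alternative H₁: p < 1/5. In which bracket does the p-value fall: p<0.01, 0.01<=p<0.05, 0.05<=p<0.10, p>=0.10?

Exact binomial: n=32, k=16, p₀=1/5=0.2000
P(X≤16) from Σ C(n,i)·p₀^i·(1−p₀)^(n−i)
p-value (one-sided, H₁ less) = 0.99997
→ bracket: p>=0.10

p-value bracket: p>=0.10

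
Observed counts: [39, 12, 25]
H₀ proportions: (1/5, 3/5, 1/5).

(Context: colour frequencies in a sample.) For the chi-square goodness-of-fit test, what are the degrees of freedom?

degrees of freedom = 2

df = k − 1 = 3 − 1 = 2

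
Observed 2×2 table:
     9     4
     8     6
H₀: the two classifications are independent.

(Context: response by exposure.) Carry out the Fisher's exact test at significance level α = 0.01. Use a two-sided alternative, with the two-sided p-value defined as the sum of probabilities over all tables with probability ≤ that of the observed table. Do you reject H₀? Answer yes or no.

Margins: r₁=13, r₂=14, c₁=17, c₂=10, n=27
p_obs = C(13,9)·C(14,8)/C(27,17); sum pmf over tables with pmf ≤ p_obs
p-value (two-sided) = 0.69458
At α=0.01: p ≥ α → fail to reject H₀

reject H₀: no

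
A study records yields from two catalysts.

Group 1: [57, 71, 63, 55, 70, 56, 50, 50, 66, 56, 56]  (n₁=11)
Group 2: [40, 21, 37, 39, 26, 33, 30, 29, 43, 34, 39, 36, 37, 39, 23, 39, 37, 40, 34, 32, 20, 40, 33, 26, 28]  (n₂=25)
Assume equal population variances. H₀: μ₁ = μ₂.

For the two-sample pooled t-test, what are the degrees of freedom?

degrees of freedom = 34

df = n₁ + n₂ − 2 = 11 + 25 − 2 = 34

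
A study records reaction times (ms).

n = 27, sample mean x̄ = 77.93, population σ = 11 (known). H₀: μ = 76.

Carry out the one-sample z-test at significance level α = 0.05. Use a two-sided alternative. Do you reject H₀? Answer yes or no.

reject H₀: no

SE = σ/√n = 11/√27 = 2.1170
z = (x̄−μ₀)/SE = (77.93−76)/2.1170 = 0.9117
p-value (two-sided) = 0.36193
At α=0.05: p ≥ α → fail to reject H₀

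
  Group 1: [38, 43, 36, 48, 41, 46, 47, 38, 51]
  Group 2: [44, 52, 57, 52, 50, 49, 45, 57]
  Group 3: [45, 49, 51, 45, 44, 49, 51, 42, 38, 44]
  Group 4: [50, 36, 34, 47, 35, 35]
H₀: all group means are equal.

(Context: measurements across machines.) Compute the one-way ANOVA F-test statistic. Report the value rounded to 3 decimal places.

Group means [43.11, 50.75, 45.80, 39.50], grand mean 45.121
SSB = Σnᵢ(x̄ᵢ−x̄)² = 484.026; SSW = ΣΣ(x−x̄ᵢ)² = 787.489
MSB = 484.026/3 = 161.3421; MSW = 787.489/29 = 27.1548
F = MSB/MSW = 5.9416
df = (3, 29)

test statistic = 5.942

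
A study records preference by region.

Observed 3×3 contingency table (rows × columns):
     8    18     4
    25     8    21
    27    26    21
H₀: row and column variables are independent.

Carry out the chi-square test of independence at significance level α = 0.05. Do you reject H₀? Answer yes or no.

reject H₀: yes

Row totals [30, 54, 74], col totals [60, 52, 46], n=158
χ² = (8−11.39)²/11.39 + (18−9.87)²/9.87 + (4−8.73)²/8.73 + (25−20.51)²/20.51 + (8−17.77)²/17.77 + (21−15.72)²/15.72 + (27−28.10)²/28.10 + (26−24.35)²/24.35 + (21−21.54)²/21.54 = 18.5634
df = 4
p-value (upper-tail) = 0.00096
At α=0.05: p < α → reject H₀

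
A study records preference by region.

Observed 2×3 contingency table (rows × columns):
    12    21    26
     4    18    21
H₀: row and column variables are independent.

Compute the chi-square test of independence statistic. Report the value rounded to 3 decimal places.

test statistic = 2.310

Row totals [59, 43], col totals [16, 39, 47], n=102
χ² = (12−9.25)²/9.25 + (21−22.56)²/22.56 + (26−27.19)²/27.19 + (4−6.75)²/6.75 + (18−16.44)²/16.44 + (21−19.81)²/19.81 = 2.3097
df = 2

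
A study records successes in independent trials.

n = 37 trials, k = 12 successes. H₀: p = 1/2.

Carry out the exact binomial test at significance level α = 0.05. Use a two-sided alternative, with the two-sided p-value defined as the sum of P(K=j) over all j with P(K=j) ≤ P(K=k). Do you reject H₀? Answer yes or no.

Exact binomial: n=37, k=12, p₀=1/2=0.5000
P(X=j) = C(n,j)·p₀^j·(1−p₀)^(n−j); p = Σ P(X=j) over j with P(X=j) ≤ P(X=12)
p-value (two-sided) = 0.04703
At α=0.05: p < α → reject H₀

reject H₀: yes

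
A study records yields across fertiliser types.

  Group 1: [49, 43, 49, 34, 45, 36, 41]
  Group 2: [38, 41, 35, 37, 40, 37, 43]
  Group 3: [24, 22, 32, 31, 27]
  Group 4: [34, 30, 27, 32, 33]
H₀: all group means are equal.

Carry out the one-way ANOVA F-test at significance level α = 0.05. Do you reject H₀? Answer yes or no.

reject H₀: yes

Group means [42.43, 38.71, 27.20, 31.20], grand mean 35.833
SSB = Σnᵢ(x̄ᵢ−x̄)² = 842.590; SSW = ΣΣ(x−x̄ᵢ)² = 358.743
MSB = 842.590/3 = 280.8635; MSW = 358.743/20 = 17.9371
F = MSB/MSW = 15.6582
df = (3, 20)
p-value (upper-tail) = 0.00002
At α=0.05: p < α → reject H₀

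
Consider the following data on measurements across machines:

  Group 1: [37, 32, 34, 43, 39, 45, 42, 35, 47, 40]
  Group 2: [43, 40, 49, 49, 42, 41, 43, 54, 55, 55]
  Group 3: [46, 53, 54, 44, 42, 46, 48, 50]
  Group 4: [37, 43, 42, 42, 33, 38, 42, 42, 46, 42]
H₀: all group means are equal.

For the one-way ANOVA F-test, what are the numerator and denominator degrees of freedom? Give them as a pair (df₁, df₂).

degrees of freedom = [3, 34]

k = 4 groups, N = 38 total
df = (k−1, N−k) = (4−1, 38−4) = (3, 34)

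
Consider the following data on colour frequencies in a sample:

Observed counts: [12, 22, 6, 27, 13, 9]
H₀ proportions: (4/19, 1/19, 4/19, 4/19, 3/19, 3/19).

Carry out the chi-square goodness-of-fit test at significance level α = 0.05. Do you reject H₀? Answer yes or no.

reject H₀: yes

n = 89; E_i = n·p_i = [18.74, 4.68, 18.74, 18.74, 14.05, 14.05]
χ² = (12−18.74)²/18.74 + (22−4.68)²/4.68 + (6−18.74)²/18.74 + (27−18.74)²/18.74 + (13−14.05)²/14.05 + (9−14.05)²/14.05 = 80.6301
df = 5
p-value (upper-tail) = 0.00000
At α=0.05: p < α → reject H₀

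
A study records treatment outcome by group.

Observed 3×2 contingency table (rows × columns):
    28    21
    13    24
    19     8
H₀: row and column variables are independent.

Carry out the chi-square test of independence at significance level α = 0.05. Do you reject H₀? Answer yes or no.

reject H₀: yes

Row totals [49, 37, 27], col totals [60, 53], n=113
χ² = (28−26.02)²/26.02 + (21−22.98)²/22.98 + (13−19.65)²/19.65 + (24−17.35)²/17.35 + (19−14.34)²/14.34 + (8−12.66)²/12.66 = 8.3502
df = 2
p-value (upper-tail) = 0.01537
At α=0.05: p < α → reject H₀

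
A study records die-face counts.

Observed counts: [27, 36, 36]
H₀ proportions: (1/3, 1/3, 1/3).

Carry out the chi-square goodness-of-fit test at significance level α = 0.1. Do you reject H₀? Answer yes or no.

n = 99; E_i = n·p_i = [33.00, 33.00, 33.00]
χ² = (27−33.00)²/33.00 + (36−33.00)²/33.00 + (36−33.00)²/33.00 = 1.6364
df = 2
p-value (upper-tail) = 0.44123
At α=0.1: p ≥ α → fail to reject H₀

reject H₀: no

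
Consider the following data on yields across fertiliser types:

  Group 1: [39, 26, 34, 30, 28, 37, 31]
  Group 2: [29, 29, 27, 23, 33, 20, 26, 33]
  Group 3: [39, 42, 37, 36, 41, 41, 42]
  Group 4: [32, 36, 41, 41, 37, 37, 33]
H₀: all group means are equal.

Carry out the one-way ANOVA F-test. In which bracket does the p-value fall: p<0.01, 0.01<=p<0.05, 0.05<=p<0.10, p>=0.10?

p-value bracket: p<0.01

Group means [32.14, 27.50, 39.71, 36.71], grand mean 33.793
SSB = Σnᵢ(x̄ᵢ−x̄)² = 641.044; SSW = ΣΣ(x−x̄ᵢ)² = 387.714
MSB = 641.044/3 = 213.6814; MSW = 387.714/25 = 15.5086
F = MSB/MSW = 13.7783
df = (3, 25)
p-value (upper-tail) = 0.00002
→ bracket: p<0.01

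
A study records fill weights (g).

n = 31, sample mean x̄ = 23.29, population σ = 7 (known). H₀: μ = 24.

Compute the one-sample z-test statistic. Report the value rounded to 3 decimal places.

test statistic = -0.565

SE = σ/√n = 7/√31 = 1.2572
z = (x̄−μ₀)/SE = (23.29−24)/1.2572 = -0.5647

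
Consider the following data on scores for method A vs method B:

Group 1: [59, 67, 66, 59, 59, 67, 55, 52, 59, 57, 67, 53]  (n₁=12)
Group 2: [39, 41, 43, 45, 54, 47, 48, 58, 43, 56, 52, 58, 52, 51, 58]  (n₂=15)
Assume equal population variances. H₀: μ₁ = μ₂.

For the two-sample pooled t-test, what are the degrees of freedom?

degrees of freedom = 25

df = n₁ + n₂ − 2 = 12 + 15 − 2 = 25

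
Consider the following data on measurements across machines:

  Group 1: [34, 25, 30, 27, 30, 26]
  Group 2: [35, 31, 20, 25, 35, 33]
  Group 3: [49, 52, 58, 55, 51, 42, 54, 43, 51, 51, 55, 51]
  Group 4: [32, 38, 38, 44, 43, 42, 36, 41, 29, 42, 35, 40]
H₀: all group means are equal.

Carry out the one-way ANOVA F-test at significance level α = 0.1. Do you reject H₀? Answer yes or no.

reject H₀: yes

Group means [28.67, 29.83, 51.00, 38.33], grand mean 39.528
SSB = Σnᵢ(x̄ᵢ−x̄)² = 2868.139; SSW = ΣΣ(x−x̄ᵢ)² = 714.833
MSB = 2868.139/3 = 956.0463; MSW = 714.833/32 = 22.3385
F = MSB/MSW = 42.7981
df = (3, 32)
p-value (upper-tail) = 0.00000
At α=0.1: p < α → reject H₀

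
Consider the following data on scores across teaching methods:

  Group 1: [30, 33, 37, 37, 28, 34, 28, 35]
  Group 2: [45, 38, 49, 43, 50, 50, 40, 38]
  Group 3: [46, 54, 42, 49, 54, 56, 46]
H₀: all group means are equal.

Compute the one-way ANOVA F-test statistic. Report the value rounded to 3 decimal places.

Group means [32.75, 44.12, 49.57], grand mean 41.826
SSB = Σnᵢ(x̄ᵢ−x̄)² = 1121.215; SSW = ΣΣ(x−x̄ᵢ)² = 446.089
MSB = 1121.215/2 = 560.6075; MSW = 446.089/20 = 22.3045
F = MSB/MSW = 25.1343
df = (2, 20)

test statistic = 25.134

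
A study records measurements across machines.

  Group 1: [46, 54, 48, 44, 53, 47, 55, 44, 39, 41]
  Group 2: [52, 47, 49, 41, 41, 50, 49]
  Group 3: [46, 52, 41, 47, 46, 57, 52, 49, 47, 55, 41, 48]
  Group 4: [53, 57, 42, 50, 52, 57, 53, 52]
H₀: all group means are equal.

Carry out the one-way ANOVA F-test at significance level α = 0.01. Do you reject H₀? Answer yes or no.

Group means [47.10, 47.00, 48.42, 52.00], grand mean 48.568
SSB = Σnᵢ(x̄ᵢ−x̄)² = 133.264; SSW = ΣΣ(x−x̄ᵢ)² = 807.817
MSB = 133.264/3 = 44.4215; MSW = 807.817/33 = 24.4793
F = MSB/MSW = 1.8147
df = (3, 33)
p-value (upper-tail) = 0.16368
At α=0.01: p ≥ α → fail to reject H₀

reject H₀: no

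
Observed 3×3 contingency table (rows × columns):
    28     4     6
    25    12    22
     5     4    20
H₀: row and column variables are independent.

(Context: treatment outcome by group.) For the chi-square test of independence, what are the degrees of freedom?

df = (r−1)(c−1) = (3−1)·(3−1) = 4

degrees of freedom = 4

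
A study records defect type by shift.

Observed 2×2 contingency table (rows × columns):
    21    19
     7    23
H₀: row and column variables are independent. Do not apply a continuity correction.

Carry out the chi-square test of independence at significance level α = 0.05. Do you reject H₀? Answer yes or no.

reject H₀: yes

Row totals [40, 30], col totals [28, 42], n=70
χ² = (21−16.00)²/16.00 + (19−24.00)²/24.00 + (7−12.00)²/12.00 + (23−18.00)²/18.00 = 6.0764
df = 1
p-value (upper-tail) = 0.01370
At α=0.05: p < α → reject H₀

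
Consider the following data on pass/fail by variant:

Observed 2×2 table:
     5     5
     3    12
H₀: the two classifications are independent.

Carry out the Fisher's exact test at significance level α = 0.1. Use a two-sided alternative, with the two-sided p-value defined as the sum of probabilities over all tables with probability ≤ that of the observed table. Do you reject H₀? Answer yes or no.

Margins: r₁=10, r₂=15, c₁=8, c₂=17, n=25
p_obs = C(10,5)·C(15,3)/C(25,8); sum pmf over tables with pmf ≤ p_obs
p-value (two-sided) = 0.19355
At α=0.1: p ≥ α → fail to reject H₀

reject H₀: no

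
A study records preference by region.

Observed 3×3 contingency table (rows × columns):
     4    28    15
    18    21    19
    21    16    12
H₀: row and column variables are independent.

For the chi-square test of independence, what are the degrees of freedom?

df = (r−1)(c−1) = (3−1)·(3−1) = 4

degrees of freedom = 4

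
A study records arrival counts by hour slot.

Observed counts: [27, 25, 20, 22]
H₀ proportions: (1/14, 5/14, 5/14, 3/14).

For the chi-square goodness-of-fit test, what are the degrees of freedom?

degrees of freedom = 3

df = k − 1 = 4 − 1 = 3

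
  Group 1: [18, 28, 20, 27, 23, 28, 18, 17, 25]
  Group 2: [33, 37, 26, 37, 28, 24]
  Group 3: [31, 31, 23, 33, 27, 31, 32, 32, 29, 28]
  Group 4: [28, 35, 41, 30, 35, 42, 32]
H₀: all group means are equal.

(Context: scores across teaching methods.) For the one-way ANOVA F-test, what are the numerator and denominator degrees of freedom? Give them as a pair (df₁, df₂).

degrees of freedom = [3, 28]

k = 4 groups, N = 32 total
df = (k−1, N−k) = (4−1, 32−4) = (3, 28)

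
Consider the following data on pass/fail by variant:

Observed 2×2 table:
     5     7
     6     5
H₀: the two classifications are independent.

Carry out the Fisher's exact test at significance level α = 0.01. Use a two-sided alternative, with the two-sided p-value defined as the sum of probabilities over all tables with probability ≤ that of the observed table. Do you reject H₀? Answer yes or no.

reject H₀: no

Margins: r₁=12, r₂=11, c₁=11, c₂=12, n=23
p_obs = C(12,5)·C(11,6)/C(23,11); sum pmf over tables with pmf ≤ p_obs
p-value (two-sided) = 0.68427
At α=0.01: p ≥ α → fail to reject H₀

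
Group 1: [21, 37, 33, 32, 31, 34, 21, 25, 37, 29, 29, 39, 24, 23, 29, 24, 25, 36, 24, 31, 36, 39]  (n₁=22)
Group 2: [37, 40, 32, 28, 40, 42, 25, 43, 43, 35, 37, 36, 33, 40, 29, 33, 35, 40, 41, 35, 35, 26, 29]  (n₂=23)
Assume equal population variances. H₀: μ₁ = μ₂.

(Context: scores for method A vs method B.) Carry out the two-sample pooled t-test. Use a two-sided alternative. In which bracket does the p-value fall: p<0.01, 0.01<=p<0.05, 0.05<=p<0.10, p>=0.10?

p-value bracket: p<0.01

x̄₁=29.955, s₁=5.916, n₁=22
x̄₂=35.391, s₂=5.383, n₂=23
s_p² = [21·5.916² + 22·5.383²]/43 = 31.9170
SE = √(s_p²·(1/22+1/23)) = 1.6848
t = (29.955−35.391)/1.6848 = -3.2270
df = 43
p-value (two-sided) = 0.00239
→ bracket: p<0.01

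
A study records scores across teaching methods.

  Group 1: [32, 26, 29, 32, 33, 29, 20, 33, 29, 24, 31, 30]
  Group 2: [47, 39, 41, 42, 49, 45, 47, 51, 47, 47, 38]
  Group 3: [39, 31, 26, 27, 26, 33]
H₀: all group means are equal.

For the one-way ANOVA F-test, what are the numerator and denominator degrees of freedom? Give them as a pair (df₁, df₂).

degrees of freedom = [2, 26]

k = 3 groups, N = 29 total
df = (k−1, N−k) = (3−1, 29−3) = (2, 26)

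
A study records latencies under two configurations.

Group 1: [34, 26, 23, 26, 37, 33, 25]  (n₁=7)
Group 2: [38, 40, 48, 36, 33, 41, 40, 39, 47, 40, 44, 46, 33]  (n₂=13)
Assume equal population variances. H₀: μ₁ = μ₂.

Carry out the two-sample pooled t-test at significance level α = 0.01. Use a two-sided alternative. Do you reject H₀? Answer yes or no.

x̄₁=29.143, s₁=5.398, n₁=7
x̄₂=40.385, s₂=4.857, n₂=13
s_p² = [6·5.398² + 12·4.857²]/18 = 25.4408
SE = √(s_p²·(1/7+1/13)) = 2.3646
t = (29.143−40.385)/2.3646 = -4.7542
df = 18
p-value (two-sided) = 0.00016
At α=0.01: p < α → reject H₀

reject H₀: yes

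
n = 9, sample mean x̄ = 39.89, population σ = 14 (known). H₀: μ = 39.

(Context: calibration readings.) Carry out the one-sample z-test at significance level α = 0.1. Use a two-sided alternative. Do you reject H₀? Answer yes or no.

SE = σ/√n = 14/√9 = 4.6667
z = (x̄−μ₀)/SE = (39.89−39)/4.6667 = 0.1907
p-value (two-sided) = 0.84875
At α=0.1: p ≥ α → fail to reject H₀

reject H₀: no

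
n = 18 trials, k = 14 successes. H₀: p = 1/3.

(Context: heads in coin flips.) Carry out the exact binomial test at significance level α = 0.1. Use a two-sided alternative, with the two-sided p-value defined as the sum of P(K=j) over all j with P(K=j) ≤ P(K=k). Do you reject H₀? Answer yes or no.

reject H₀: yes

Exact binomial: n=18, k=14, p₀=1/3=0.3333
P(X=j) = C(n,j)·p₀^j·(1−p₀)^(n−j); p = Σ P(X=j) over j with P(X=j) ≤ P(X=14)
p-value (two-sided) = 0.00014
At α=0.1: p < α → reject H₀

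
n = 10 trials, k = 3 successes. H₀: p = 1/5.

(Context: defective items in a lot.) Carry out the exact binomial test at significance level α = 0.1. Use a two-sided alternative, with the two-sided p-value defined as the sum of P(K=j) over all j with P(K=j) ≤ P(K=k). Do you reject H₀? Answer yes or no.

Exact binomial: n=10, k=3, p₀=1/5=0.2000
P(X=j) = C(n,j)·p₀^j·(1−p₀)^(n−j); p = Σ P(X=j) over j with P(X=j) ≤ P(X=3)
p-value (two-sided) = 0.42957
At α=0.1: p ≥ α → fail to reject H₀

reject H₀: no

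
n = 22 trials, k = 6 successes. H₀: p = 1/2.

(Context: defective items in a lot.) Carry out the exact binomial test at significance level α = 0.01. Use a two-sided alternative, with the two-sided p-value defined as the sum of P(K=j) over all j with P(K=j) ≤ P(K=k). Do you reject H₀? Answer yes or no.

reject H₀: no

Exact binomial: n=22, k=6, p₀=1/2=0.5000
P(X=j) = C(n,j)·p₀^j·(1−p₀)^(n−j); p = Σ P(X=j) over j with P(X=j) ≤ P(X=6)
p-value (two-sided) = 0.05248
At α=0.01: p ≥ α → fail to reject H₀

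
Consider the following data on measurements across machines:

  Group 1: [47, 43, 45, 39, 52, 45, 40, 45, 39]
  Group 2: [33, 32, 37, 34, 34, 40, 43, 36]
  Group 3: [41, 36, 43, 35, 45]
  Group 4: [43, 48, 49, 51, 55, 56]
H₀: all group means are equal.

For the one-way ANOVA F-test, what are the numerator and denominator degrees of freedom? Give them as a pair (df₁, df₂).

degrees of freedom = [3, 24]

k = 4 groups, N = 28 total
df = (k−1, N−k) = (4−1, 28−4) = (3, 24)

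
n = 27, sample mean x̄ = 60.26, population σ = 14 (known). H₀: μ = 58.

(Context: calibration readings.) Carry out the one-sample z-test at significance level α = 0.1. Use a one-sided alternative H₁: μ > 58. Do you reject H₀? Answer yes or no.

SE = σ/√n = 14/√27 = 2.6943
z = (x̄−μ₀)/SE = (60.26−58)/2.6943 = 0.8388
p-value (one-sided, H₁ greater) = 0.20079
At α=0.1: p ≥ α → fail to reject H₀

reject H₀: no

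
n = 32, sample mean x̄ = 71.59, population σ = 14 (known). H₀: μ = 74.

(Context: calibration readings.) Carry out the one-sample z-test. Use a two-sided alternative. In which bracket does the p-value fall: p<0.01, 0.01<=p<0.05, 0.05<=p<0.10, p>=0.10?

p-value bracket: p>=0.10

SE = σ/√n = 14/√32 = 2.4749
z = (x̄−μ₀)/SE = (71.59−74)/2.4749 = -0.9738
p-value (two-sided) = 0.33016
→ bracket: p>=0.10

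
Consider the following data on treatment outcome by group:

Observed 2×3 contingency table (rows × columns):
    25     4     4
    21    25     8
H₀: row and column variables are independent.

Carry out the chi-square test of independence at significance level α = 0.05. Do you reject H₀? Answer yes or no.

Row totals [33, 54], col totals [46, 29, 12], n=87
χ² = (25−17.45)²/17.45 + (4−11.00)²/11.00 + (4−4.55)²/4.55 + (21−28.55)²/28.55 + (25−18.00)²/18.00 + (8−7.45)²/7.45 = 12.5503
df = 2
p-value (upper-tail) = 0.00188
At α=0.05: p < α → reject H₀

reject H₀: yes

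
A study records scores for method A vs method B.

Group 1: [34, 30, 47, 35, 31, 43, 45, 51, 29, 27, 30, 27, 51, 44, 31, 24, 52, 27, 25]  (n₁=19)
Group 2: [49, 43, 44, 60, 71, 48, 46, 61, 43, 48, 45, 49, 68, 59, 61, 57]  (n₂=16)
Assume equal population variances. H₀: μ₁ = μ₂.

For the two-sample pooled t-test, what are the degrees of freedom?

degrees of freedom = 33

df = n₁ + n₂ − 2 = 19 + 16 − 2 = 33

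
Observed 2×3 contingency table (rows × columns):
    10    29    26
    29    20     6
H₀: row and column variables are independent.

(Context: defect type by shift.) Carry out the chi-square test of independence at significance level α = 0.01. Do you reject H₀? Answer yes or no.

reject H₀: yes

Row totals [65, 55], col totals [39, 49, 32], n=120
χ² = (10−21.12)²/21.12 + (29−26.54)²/26.54 + (26−17.33)²/17.33 + (29−17.88)²/17.88 + (20−22.46)²/22.46 + (6−14.67)²/14.67 = 22.7340
df = 2
p-value (upper-tail) = 0.00001
At α=0.01: p < α → reject H₀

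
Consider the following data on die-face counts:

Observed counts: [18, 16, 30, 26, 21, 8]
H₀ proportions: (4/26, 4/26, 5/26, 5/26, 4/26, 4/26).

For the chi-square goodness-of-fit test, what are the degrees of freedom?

df = k − 1 = 6 − 1 = 5

degrees of freedom = 5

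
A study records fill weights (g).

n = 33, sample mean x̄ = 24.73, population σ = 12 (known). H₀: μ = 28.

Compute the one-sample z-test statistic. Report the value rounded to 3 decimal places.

test statistic = -1.565

SE = σ/√n = 12/√33 = 2.0889
z = (x̄−μ₀)/SE = (24.73−28)/2.0889 = -1.5654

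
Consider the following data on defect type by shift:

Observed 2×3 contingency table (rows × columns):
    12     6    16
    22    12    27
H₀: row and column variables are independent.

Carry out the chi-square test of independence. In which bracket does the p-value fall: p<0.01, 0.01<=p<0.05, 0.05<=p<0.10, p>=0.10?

Row totals [34, 61], col totals [34, 18, 43], n=95
χ² = (12−12.17)²/12.17 + (6−6.44)²/6.44 + (16−15.39)²/15.39 + (22−21.83)²/21.83 + (12−11.56)²/11.56 + (27−27.61)²/27.61 = 0.0886
df = 2
p-value (upper-tail) = 0.95667
→ bracket: p>=0.10

p-value bracket: p>=0.10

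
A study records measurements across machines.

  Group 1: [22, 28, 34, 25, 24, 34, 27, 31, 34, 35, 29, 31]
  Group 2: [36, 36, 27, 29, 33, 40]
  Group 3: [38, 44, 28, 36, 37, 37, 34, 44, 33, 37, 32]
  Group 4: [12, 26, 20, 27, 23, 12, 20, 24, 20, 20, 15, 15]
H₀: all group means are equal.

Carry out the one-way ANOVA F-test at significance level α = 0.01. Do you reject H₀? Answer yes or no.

Group means [29.50, 33.50, 36.36, 19.50], grand mean 29.000
SSB = Σnᵢ(x̄ᵢ−x̄)² = 1803.955; SSW = ΣΣ(x−x̄ᵢ)² = 840.045
MSB = 1803.955/3 = 601.3182; MSW = 840.045/37 = 22.7039
F = MSB/MSW = 26.4852
df = (3, 37)
p-value (upper-tail) = 0.00000
At α=0.01: p < α → reject H₀

reject H₀: yes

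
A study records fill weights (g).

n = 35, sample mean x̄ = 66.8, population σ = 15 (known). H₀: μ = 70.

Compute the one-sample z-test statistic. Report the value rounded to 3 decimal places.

test statistic = -1.262

SE = σ/√n = 15/√35 = 2.5355
z = (x̄−μ₀)/SE = (66.8−70)/2.5355 = -1.2621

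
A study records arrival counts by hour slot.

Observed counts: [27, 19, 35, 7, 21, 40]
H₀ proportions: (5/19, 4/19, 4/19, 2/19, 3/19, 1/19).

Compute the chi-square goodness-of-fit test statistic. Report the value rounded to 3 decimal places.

n = 149; E_i = n·p_i = [39.21, 31.37, 31.37, 15.68, 23.53, 7.84]
χ² = (27−39.21)²/39.21 + (19−31.37)²/31.37 + (35−31.37)²/31.37 + (7−15.68)²/15.68 + (21−23.53)²/23.53 + (40−7.84)²/7.84 = 146.0483
df = 5

test statistic = 146.048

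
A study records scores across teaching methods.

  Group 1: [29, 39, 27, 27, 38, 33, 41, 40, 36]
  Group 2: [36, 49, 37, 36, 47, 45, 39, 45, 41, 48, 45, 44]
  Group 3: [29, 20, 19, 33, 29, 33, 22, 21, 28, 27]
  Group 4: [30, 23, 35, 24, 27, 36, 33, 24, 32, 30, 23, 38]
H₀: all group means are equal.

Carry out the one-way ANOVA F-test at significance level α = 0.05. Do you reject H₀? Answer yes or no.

reject H₀: yes

Group means [34.44, 42.67, 26.10, 29.58], grand mean 33.442
SSB = Σnᵢ(x̄ᵢ−x̄)² = 1747.899; SSW = ΣΣ(x−x̄ᵢ)² = 1056.706
MSB = 1747.899/3 = 582.6330; MSW = 1056.706/39 = 27.0950
F = MSB/MSW = 21.5033
df = (3, 39)
p-value (upper-tail) = 0.00000
At α=0.05: p < α → reject H₀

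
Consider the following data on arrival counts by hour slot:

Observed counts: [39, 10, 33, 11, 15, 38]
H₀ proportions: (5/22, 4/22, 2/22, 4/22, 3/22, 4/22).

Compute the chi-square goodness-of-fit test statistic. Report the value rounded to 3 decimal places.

n = 146; E_i = n·p_i = [33.18, 26.55, 13.27, 26.55, 19.91, 26.55]
χ² = (39−33.18)²/33.18 + (10−26.55)²/26.55 + (33−13.27)²/13.27 + (11−26.55)²/26.55 + (15−19.91)²/19.91 + (38−26.55)²/26.55 = 55.9103
df = 5

test statistic = 55.910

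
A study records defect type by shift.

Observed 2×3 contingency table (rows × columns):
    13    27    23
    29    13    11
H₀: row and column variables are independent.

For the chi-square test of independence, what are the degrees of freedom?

df = (r−1)(c−1) = (2−1)·(3−1) = 2

degrees of freedom = 2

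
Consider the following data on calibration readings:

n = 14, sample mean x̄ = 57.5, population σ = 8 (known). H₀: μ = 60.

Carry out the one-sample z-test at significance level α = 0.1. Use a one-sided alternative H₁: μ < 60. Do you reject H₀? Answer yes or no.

reject H₀: no

SE = σ/√n = 8/√14 = 2.1381
z = (x̄−μ₀)/SE = (57.5−60)/2.1381 = -1.1693
p-value (one-sided, H₁ less) = 0.12115
At α=0.1: p ≥ α → fail to reject H₀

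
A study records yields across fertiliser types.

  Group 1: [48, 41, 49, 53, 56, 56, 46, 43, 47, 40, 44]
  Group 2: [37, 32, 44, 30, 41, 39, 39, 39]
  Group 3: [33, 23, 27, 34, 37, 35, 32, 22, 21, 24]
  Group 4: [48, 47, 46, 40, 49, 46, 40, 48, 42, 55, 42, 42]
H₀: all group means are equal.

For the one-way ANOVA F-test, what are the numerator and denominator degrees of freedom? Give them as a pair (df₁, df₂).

k = 4 groups, N = 41 total
df = (k−1, N−k) = (4−1, 41−4) = (3, 37)

degrees of freedom = [3, 37]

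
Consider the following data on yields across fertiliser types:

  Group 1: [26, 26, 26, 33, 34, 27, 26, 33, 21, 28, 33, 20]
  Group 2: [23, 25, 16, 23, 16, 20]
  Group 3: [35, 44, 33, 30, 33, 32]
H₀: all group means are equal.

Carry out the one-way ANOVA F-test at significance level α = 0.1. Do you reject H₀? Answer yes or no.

reject H₀: yes

Group means [27.75, 20.50, 34.50], grand mean 27.625
SSB = Σnᵢ(x̄ᵢ−x̄)² = 588.375; SSW = ΣΣ(x−x̄ᵢ)² = 435.250
MSB = 588.375/2 = 294.1875; MSW = 435.250/21 = 20.7262
F = MSB/MSW = 14.1940
df = (2, 21)
p-value (upper-tail) = 0.00013
At α=0.1: p < α → reject H₀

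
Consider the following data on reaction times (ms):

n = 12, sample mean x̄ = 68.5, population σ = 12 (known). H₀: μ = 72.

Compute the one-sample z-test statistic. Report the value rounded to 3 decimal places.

SE = σ/√n = 12/√12 = 3.4641
z = (x̄−μ₀)/SE = (68.5−72)/3.4641 = -1.0104

test statistic = -1.010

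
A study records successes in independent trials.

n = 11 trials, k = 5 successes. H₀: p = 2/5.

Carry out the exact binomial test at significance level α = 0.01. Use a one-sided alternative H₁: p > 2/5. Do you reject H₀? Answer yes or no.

reject H₀: no

Exact binomial: n=11, k=5, p₀=2/5=0.4000
P(X≥5) from Σ C(n,i)·p₀^i·(1−p₀)^(n−i)
p-value (one-sided, H₁ greater) = 0.46723
At α=0.01: p ≥ α → fail to reject H₀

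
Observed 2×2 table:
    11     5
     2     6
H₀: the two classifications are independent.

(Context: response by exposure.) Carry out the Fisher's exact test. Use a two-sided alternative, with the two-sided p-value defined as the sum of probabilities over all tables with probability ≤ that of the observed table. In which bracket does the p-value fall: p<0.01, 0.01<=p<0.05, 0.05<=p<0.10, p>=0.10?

Margins: r₁=16, r₂=8, c₁=13, c₂=11, n=24
p_obs = C(16,11)·C(8,2)/C(24,13); sum pmf over tables with pmf ≤ p_obs
p-value (two-sided) = 0.08247
→ bracket: 0.05<=p<0.10

p-value bracket: 0.05<=p<0.10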